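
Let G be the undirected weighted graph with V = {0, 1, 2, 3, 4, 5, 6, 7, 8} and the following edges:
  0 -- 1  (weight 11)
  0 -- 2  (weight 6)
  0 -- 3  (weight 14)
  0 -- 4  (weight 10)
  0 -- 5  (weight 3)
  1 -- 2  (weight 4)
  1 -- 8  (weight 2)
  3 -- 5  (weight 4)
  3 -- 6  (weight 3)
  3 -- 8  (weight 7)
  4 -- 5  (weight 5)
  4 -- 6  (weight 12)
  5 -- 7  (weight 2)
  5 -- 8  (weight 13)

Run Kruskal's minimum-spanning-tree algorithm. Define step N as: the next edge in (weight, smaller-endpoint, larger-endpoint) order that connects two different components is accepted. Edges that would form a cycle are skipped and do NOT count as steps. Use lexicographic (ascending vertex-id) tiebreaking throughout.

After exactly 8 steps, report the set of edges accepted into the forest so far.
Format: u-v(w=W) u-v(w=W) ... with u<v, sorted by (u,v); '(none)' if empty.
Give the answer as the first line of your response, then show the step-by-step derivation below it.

0-2(w=6) 0-5(w=3) 1-2(w=4) 1-8(w=2) 3-5(w=4) 3-6(w=3) 4-5(w=5) 5-7(w=2)

step 1: add edge 1-8 (w=2); MST = {1-8(w=2)}
step 2: add edge 5-7 (w=2); MST = {1-8(w=2) 5-7(w=2)}
step 3: add edge 0-5 (w=3); MST = {0-5(w=3) 1-8(w=2) 5-7(w=2)}
step 4: add edge 3-6 (w=3); MST = {0-5(w=3) 1-8(w=2) 3-6(w=3) 5-7(w=2)}
step 5: add edge 1-2 (w=4); MST = {0-5(w=3) 1-2(w=4) 1-8(w=2) 3-6(w=3) 5-7(w=2)}
step 6: add edge 3-5 (w=4); MST = {0-5(w=3) 1-2(w=4) 1-8(w=2) 3-5(w=4) 3-6(w=3) 5-7(w=2)}
step 7: add edge 4-5 (w=5); MST = {0-5(w=3) 1-2(w=4) 1-8(w=2) 3-5(w=4) 3-6(w=3) 4-5(w=5) 5-7(w=2)}
step 8: add edge 0-2 (w=6); MST = {0-2(w=6) 0-5(w=3) 1-2(w=4) 1-8(w=2) 3-5(w=4) 3-6(w=3) 4-5(w=5) 5-7(w=2)}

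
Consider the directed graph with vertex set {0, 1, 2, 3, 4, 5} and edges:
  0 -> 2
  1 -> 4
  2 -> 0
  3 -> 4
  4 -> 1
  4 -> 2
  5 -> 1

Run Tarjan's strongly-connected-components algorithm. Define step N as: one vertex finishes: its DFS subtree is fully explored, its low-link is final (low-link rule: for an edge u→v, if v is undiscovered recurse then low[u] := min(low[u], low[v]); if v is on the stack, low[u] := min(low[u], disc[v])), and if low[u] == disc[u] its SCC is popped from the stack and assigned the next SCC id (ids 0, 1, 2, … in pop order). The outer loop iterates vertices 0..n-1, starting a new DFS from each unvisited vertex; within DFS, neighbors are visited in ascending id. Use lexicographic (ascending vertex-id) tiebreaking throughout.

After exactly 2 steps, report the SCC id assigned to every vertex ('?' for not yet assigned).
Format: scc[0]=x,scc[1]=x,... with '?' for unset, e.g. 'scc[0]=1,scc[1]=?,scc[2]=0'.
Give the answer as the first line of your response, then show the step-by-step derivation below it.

scc[0]=0,scc[1]=?,scc[2]=0,scc[3]=?,scc[4]=?,scc[5]=?

step 1: low=(low[0]=0,low[1]=?,low[2]=0,low[3]=?,low[4]=?,low[5]=?); scc=(scc[0]=?,scc[1]=?,scc[2]=?,scc[3]=?,scc[4]=?,scc[5]=?)
step 2: low=(low[0]=0,low[1]=?,low[2]=0,low[3]=?,low[4]=?,low[5]=?); scc=(scc[0]=0,scc[1]=?,scc[2]=0,scc[3]=?,scc[4]=?,scc[5]=?)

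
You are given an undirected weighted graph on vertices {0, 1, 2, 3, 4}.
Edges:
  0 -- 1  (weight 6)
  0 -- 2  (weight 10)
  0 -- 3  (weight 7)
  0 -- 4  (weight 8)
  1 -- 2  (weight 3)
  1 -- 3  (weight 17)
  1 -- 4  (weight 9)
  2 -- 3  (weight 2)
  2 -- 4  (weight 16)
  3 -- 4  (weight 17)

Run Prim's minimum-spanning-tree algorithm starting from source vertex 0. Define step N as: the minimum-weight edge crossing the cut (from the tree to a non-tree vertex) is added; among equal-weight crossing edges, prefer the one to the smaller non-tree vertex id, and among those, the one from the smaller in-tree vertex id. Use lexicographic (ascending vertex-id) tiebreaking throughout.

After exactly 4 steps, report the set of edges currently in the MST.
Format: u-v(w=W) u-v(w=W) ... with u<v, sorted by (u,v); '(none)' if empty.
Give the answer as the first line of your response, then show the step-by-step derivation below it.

0-1(w=6) 0-4(w=8) 1-2(w=3) 2-3(w=2)

step 1: add edge 0-1 (w=6); MST = {0-1(w=6)}
step 2: add edge 1-2 (w=3); MST = {0-1(w=6) 1-2(w=3)}
step 3: add edge 2-3 (w=2); MST = {0-1(w=6) 1-2(w=3) 2-3(w=2)}
step 4: add edge 0-4 (w=8); MST = {0-1(w=6) 0-4(w=8) 1-2(w=3) 2-3(w=2)}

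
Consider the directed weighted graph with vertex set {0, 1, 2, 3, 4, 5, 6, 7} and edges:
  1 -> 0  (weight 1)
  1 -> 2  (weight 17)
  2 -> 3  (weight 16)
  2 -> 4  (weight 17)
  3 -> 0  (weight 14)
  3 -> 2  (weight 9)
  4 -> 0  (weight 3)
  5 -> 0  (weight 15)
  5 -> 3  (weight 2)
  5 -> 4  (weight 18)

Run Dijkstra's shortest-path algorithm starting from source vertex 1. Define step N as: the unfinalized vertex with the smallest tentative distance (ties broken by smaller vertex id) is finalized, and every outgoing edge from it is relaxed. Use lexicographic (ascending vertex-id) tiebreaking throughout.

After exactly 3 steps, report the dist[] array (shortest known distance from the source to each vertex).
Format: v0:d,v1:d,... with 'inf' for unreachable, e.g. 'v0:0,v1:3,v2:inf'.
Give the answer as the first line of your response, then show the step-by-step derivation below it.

v0:1,v1:0,v2:17,v3:33,v4:34,v5:inf,v6:inf,v7:inf

step 1: dist = v0:1,v1:0,v2:17,v3:inf,v4:inf,v5:inf,v6:inf,v7:inf
step 2: dist = v0:1,v1:0,v2:17,v3:inf,v4:inf,v5:inf,v6:inf,v7:inf
step 3: dist = v0:1,v1:0,v2:17,v3:33,v4:34,v5:inf,v6:inf,v7:inf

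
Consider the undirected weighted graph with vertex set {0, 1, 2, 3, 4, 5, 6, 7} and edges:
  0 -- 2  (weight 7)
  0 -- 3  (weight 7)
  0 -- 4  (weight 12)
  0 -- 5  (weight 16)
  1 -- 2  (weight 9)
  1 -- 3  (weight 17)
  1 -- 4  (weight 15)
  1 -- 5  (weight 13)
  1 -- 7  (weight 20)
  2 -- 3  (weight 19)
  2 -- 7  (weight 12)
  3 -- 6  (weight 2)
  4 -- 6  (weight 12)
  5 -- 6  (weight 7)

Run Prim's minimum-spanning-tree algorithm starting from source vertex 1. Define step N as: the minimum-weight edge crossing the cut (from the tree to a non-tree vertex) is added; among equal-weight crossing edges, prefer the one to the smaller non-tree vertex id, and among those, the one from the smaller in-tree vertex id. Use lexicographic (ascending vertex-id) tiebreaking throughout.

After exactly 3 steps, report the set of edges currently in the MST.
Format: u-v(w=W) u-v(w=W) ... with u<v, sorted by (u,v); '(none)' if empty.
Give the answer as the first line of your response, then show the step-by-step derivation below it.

0-2(w=7) 0-3(w=7) 1-2(w=9)

step 1: add edge 1-2 (w=9); MST = {1-2(w=9)}
step 2: add edge 0-2 (w=7); MST = {0-2(w=7) 1-2(w=9)}
step 3: add edge 0-3 (w=7); MST = {0-2(w=7) 0-3(w=7) 1-2(w=9)}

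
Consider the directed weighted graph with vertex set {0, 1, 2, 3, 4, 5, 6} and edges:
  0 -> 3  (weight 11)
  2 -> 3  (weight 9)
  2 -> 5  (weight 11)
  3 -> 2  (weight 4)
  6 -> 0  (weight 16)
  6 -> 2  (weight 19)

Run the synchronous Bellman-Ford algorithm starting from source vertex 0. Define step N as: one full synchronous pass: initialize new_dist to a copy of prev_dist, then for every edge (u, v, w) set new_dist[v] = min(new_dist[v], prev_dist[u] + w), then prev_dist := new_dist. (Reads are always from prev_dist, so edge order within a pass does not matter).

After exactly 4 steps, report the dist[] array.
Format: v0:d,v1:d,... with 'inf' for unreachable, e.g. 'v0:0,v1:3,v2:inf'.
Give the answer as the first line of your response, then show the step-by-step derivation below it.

v0:0,v1:inf,v2:15,v3:11,v4:inf,v5:26,v6:inf

step 1: dist = v0:0,v1:inf,v2:inf,v3:11,v4:inf,v5:inf,v6:inf
step 2: dist = v0:0,v1:inf,v2:15,v3:11,v4:inf,v5:inf,v6:inf
step 3: dist = v0:0,v1:inf,v2:15,v3:11,v4:inf,v5:26,v6:inf
step 4: dist = v0:0,v1:inf,v2:15,v3:11,v4:inf,v5:26,v6:inf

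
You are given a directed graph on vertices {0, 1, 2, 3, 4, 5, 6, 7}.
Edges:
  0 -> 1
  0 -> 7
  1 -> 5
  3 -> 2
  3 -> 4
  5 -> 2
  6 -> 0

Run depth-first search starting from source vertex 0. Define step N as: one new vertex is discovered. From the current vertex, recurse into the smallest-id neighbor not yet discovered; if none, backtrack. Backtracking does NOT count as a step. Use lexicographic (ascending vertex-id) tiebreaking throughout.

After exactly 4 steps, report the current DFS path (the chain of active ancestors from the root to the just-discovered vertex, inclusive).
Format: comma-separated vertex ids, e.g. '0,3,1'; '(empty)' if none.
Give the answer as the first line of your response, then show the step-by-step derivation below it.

0,1,5,2

step 1: discover 0; path=0; order=0
step 2: discover 1; path=0>1; order=0,1
step 3: discover 5; path=0>1>5; order=0,1,5
step 4: discover 2; path=0>1>5>2; order=0,1,5,2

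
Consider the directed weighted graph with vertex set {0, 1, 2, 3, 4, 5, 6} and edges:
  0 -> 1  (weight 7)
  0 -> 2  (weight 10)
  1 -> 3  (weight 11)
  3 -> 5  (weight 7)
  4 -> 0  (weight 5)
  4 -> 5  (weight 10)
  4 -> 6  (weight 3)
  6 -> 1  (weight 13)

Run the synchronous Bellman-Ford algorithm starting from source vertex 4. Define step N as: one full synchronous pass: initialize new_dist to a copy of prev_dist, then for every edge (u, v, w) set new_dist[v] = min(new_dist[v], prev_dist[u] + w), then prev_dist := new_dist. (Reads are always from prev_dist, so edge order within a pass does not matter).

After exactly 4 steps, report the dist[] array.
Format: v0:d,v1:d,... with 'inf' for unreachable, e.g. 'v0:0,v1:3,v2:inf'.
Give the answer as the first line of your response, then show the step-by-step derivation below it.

v0:5,v1:12,v2:15,v3:23,v4:0,v5:10,v6:3

step 1: dist = v0:5,v1:inf,v2:inf,v3:inf,v4:0,v5:10,v6:3
step 2: dist = v0:5,v1:12,v2:15,v3:inf,v4:0,v5:10,v6:3
step 3: dist = v0:5,v1:12,v2:15,v3:23,v4:0,v5:10,v6:3
step 4: dist = v0:5,v1:12,v2:15,v3:23,v4:0,v5:10,v6:3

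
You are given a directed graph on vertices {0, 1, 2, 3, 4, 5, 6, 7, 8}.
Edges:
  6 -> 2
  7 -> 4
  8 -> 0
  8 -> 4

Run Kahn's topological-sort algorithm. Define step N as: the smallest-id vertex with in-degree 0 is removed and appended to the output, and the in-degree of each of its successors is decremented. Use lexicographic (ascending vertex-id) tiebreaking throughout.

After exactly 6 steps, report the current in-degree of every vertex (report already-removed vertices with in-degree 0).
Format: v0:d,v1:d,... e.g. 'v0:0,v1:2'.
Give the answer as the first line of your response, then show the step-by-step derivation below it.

v0:1,v1:0,v2:0,v3:0,v4:1,v5:0,v6:0,v7:0,v8:0

step 1: output 1; order=[1]; indeg=(1,0,1,0,2,0,0,0,0)
step 2: output 3; order=[1,3]; indeg=(1,0,1,0,2,0,0,0,0)
step 3: output 5; order=[1,3,5]; indeg=(1,0,1,0,2,0,0,0,0)
step 4: output 6; order=[1,3,5,6]; indeg=(1,0,0,0,2,0,0,0,0)
step 5: output 2; order=[1,3,5,6,2]; indeg=(1,0,0,0,2,0,0,0,0)
step 6: output 7; order=[1,3,5,6,2,7]; indeg=(1,0,0,0,1,0,0,0,0)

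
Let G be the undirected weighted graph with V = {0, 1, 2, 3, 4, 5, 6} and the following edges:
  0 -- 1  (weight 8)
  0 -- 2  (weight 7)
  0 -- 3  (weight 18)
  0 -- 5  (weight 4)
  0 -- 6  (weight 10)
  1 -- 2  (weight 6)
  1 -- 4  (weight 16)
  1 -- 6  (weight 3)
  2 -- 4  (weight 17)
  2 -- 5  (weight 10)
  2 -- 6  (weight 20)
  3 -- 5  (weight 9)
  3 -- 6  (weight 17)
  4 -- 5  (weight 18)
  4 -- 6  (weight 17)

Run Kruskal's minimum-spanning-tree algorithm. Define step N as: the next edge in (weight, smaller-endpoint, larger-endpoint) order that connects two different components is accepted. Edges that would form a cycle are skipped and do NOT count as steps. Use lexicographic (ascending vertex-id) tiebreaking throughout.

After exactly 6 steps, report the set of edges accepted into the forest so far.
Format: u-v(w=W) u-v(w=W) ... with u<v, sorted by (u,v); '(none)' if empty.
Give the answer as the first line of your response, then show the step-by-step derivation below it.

0-2(w=7) 0-5(w=4) 1-2(w=6) 1-4(w=16) 1-6(w=3) 3-5(w=9)

step 1: add edge 1-6 (w=3); MST = {1-6(w=3)}
step 2: add edge 0-5 (w=4); MST = {0-5(w=4) 1-6(w=3)}
step 3: add edge 1-2 (w=6); MST = {0-5(w=4) 1-2(w=6) 1-6(w=3)}
step 4: add edge 0-2 (w=7); MST = {0-2(w=7) 0-5(w=4) 1-2(w=6) 1-6(w=3)}
step 5: add edge 3-5 (w=9); MST = {0-2(w=7) 0-5(w=4) 1-2(w=6) 1-6(w=3) 3-5(w=9)}
step 6: add edge 1-4 (w=16); MST = {0-2(w=7) 0-5(w=4) 1-2(w=6) 1-4(w=16) 1-6(w=3) 3-5(w=9)}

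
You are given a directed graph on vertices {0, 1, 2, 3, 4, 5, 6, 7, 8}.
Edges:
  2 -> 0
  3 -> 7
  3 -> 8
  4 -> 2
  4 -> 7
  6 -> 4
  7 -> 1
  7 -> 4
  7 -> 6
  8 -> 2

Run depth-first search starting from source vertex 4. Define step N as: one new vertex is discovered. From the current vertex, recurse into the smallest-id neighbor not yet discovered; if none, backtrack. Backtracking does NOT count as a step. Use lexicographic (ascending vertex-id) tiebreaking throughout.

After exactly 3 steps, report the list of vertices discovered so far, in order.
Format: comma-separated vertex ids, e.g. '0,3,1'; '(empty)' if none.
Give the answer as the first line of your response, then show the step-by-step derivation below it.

4,2,0

step 1: discover 4; path=4; order=4
step 2: discover 2; path=4>2; order=4,2
step 3: discover 0; path=4>2>0; order=4,2,0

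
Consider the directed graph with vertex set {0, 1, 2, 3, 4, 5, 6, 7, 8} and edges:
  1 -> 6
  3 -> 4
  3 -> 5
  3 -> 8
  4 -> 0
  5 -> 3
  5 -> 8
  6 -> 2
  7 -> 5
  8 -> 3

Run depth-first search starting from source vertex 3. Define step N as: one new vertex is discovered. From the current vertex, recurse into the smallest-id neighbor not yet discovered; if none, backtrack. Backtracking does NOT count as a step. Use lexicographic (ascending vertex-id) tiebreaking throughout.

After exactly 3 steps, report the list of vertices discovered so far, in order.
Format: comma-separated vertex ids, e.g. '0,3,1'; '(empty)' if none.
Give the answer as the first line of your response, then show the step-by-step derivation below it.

3,4,0

step 1: discover 3; path=3; order=3
step 2: discover 4; path=3>4; order=3,4
step 3: discover 0; path=3>4>0; order=3,4,0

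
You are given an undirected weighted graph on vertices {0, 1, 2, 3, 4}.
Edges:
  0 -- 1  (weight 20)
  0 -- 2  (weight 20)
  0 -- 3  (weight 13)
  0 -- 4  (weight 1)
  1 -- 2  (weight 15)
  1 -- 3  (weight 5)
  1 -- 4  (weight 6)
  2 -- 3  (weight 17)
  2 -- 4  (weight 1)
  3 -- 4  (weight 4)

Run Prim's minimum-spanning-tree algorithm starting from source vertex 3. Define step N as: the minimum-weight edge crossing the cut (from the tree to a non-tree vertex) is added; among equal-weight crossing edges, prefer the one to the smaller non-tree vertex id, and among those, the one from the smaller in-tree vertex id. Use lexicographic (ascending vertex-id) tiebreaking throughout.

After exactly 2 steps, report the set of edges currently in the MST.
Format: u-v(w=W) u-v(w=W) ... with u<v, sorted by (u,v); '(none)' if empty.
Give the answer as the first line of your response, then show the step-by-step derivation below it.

0-4(w=1) 3-4(w=4)

step 1: add edge 3-4 (w=4); MST = {3-4(w=4)}
step 2: add edge 0-4 (w=1); MST = {0-4(w=1) 3-4(w=4)}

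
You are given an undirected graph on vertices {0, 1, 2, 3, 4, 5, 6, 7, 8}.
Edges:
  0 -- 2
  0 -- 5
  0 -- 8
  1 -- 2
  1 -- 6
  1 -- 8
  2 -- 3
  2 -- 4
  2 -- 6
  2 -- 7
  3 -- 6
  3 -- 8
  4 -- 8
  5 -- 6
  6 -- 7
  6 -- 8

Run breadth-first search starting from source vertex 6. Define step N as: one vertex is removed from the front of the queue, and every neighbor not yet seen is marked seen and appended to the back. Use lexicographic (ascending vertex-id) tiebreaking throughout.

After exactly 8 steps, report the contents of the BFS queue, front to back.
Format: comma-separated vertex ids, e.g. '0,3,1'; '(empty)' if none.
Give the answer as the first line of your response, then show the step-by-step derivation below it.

4

step 1: dequeue 6; queue=[1,2,3,5,7,8]; order=6
step 2: dequeue 1; queue=[2,3,5,7,8]; order=6,1
step 3: dequeue 2; queue=[3,5,7,8,0,4]; order=6,1,2
step 4: dequeue 3; queue=[5,7,8,0,4]; order=6,1,2,3
step 5: dequeue 5; queue=[7,8,0,4]; order=6,1,2,3,5
step 6: dequeue 7; queue=[8,0,4]; order=6,1,2,3,5,7
step 7: dequeue 8; queue=[0,4]; order=6,1,2,3,5,7,8
step 8: dequeue 0; queue=[4]; order=6,1,2,3,5,7,8,0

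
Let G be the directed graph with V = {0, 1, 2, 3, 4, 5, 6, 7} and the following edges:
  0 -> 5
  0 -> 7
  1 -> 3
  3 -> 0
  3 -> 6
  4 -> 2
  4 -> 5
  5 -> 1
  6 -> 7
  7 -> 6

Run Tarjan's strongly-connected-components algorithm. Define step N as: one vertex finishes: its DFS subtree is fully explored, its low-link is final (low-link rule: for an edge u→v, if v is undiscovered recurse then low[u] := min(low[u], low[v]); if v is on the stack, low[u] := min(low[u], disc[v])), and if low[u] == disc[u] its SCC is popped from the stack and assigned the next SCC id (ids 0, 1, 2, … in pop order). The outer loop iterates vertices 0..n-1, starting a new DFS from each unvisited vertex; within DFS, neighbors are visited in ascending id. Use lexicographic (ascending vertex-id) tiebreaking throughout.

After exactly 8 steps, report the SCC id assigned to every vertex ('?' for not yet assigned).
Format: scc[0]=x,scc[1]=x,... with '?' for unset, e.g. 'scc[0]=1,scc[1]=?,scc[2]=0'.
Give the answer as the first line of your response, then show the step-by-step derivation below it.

scc[0]=1,scc[1]=1,scc[2]=2,scc[3]=1,scc[4]=3,scc[5]=1,scc[6]=0,scc[7]=0

step 1: low=(low[0]=0,low[1]=2,low[2]=?,low[3]=0,low[4]=?,low[5]=1,low[6]=4,low[7]=4); scc=(scc[0]=?,scc[1]=?,scc[2]=?,scc[3]=?,scc[4]=?,scc[5]=?,scc[6]=?,scc[7]=?)
step 2: low=(low[0]=0,low[1]=2,low[2]=?,low[3]=0,low[4]=?,low[5]=1,low[6]=4,low[7]=4); scc=(scc[0]=?,scc[1]=?,scc[2]=?,scc[3]=?,scc[4]=?,scc[5]=?,scc[6]=0,scc[7]=0)
step 3: low=(low[0]=0,low[1]=2,low[2]=?,low[3]=0,low[4]=?,low[5]=1,low[6]=4,low[7]=4); scc=(scc[0]=?,scc[1]=?,scc[2]=?,scc[3]=?,scc[4]=?,scc[5]=?,scc[6]=0,scc[7]=0)
step 4: low=(low[0]=0,low[1]=0,low[2]=?,low[3]=0,low[4]=?,low[5]=1,low[6]=4,low[7]=4); scc=(scc[0]=?,scc[1]=?,scc[2]=?,scc[3]=?,scc[4]=?,scc[5]=?,scc[6]=0,scc[7]=0)
step 5: low=(low[0]=0,low[1]=0,low[2]=?,low[3]=0,low[4]=?,low[5]=0,low[6]=4,low[7]=4); scc=(scc[0]=?,scc[1]=?,scc[2]=?,scc[3]=?,scc[4]=?,scc[5]=?,scc[6]=0,scc[7]=0)
step 6: low=(low[0]=0,low[1]=0,low[2]=?,low[3]=0,low[4]=?,low[5]=0,low[6]=4,low[7]=4); scc=(scc[0]=1,scc[1]=1,scc[2]=?,scc[3]=1,scc[4]=?,scc[5]=1,scc[6]=0,scc[7]=0)
step 7: low=(low[0]=0,low[1]=0,low[2]=6,low[3]=0,low[4]=?,low[5]=0,low[6]=4,low[7]=4); scc=(scc[0]=1,scc[1]=1,scc[2]=2,scc[3]=1,scc[4]=?,scc[5]=1,scc[6]=0,scc[7]=0)
step 8: low=(low[0]=0,low[1]=0,low[2]=6,low[3]=0,low[4]=7,low[5]=0,low[6]=4,low[7]=4); scc=(scc[0]=1,scc[1]=1,scc[2]=2,scc[3]=1,scc[4]=3,scc[5]=1,scc[6]=0,scc[7]=0)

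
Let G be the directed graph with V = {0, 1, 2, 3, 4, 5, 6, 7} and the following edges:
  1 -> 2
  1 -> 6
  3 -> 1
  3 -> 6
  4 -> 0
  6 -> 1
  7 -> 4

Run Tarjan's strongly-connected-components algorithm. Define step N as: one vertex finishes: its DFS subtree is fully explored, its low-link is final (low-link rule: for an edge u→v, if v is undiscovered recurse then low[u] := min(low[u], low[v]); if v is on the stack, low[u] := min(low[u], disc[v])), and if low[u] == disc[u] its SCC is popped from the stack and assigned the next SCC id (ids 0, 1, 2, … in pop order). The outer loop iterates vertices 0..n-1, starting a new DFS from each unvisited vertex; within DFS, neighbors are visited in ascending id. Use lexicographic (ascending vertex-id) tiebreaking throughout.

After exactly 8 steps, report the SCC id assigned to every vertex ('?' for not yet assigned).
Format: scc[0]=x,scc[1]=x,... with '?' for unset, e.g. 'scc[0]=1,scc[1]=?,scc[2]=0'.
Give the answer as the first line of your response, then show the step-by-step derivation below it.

scc[0]=0,scc[1]=2,scc[2]=1,scc[3]=3,scc[4]=4,scc[5]=5,scc[6]=2,scc[7]=6

step 1: low=(low[0]=0,low[1]=?,low[2]=?,low[3]=?,low[4]=?,low[5]=?,low[6]=?,low[7]=?); scc=(scc[0]=0,scc[1]=?,scc[2]=?,scc[3]=?,scc[4]=?,scc[5]=?,scc[6]=?,scc[7]=?)
step 2: low=(low[0]=0,low[1]=1,low[2]=2,low[3]=?,low[4]=?,low[5]=?,low[6]=?,low[7]=?); scc=(scc[0]=0,scc[1]=?,scc[2]=1,scc[3]=?,scc[4]=?,scc[5]=?,scc[6]=?,scc[7]=?)
step 3: low=(low[0]=0,low[1]=1,low[2]=2,low[3]=?,low[4]=?,low[5]=?,low[6]=1,low[7]=?); scc=(scc[0]=0,scc[1]=?,scc[2]=1,scc[3]=?,scc[4]=?,scc[5]=?,scc[6]=?,scc[7]=?)
step 4: low=(low[0]=0,low[1]=1,low[2]=2,low[3]=?,low[4]=?,low[5]=?,low[6]=1,low[7]=?); scc=(scc[0]=0,scc[1]=2,scc[2]=1,scc[3]=?,scc[4]=?,scc[5]=?,scc[6]=2,scc[7]=?)
step 5: low=(low[0]=0,low[1]=1,low[2]=2,low[3]=4,low[4]=?,low[5]=?,low[6]=1,low[7]=?); scc=(scc[0]=0,scc[1]=2,scc[2]=1,scc[3]=3,scc[4]=?,scc[5]=?,scc[6]=2,scc[7]=?)
step 6: low=(low[0]=0,low[1]=1,low[2]=2,low[3]=4,low[4]=5,low[5]=?,low[6]=1,low[7]=?); scc=(scc[0]=0,scc[1]=2,scc[2]=1,scc[3]=3,scc[4]=4,scc[5]=?,scc[6]=2,scc[7]=?)
step 7: low=(low[0]=0,low[1]=1,low[2]=2,low[3]=4,low[4]=5,low[5]=6,low[6]=1,low[7]=?); scc=(scc[0]=0,scc[1]=2,scc[2]=1,scc[3]=3,scc[4]=4,scc[5]=5,scc[6]=2,scc[7]=?)
step 8: low=(low[0]=0,low[1]=1,low[2]=2,low[3]=4,low[4]=5,low[5]=6,low[6]=1,low[7]=7); scc=(scc[0]=0,scc[1]=2,scc[2]=1,scc[3]=3,scc[4]=4,scc[5]=5,scc[6]=2,scc[7]=6)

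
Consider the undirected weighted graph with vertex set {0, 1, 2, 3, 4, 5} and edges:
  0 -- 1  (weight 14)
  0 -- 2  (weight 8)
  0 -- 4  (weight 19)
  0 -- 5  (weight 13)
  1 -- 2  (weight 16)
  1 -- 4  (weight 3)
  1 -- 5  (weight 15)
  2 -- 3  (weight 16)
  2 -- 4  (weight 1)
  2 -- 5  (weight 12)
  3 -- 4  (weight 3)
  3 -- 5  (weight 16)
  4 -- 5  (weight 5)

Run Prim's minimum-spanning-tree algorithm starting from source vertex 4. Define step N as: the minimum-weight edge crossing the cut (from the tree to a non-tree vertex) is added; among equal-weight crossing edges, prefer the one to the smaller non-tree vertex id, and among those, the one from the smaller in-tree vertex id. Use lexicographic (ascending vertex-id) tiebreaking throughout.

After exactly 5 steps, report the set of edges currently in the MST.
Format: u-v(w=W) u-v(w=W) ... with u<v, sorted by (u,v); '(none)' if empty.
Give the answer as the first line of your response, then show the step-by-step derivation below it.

0-2(w=8) 1-4(w=3) 2-4(w=1) 3-4(w=3) 4-5(w=5)

step 1: add edge 2-4 (w=1); MST = {2-4(w=1)}
step 2: add edge 1-4 (w=3); MST = {1-4(w=3) 2-4(w=1)}
step 3: add edge 3-4 (w=3); MST = {1-4(w=3) 2-4(w=1) 3-4(w=3)}
step 4: add edge 4-5 (w=5); MST = {1-4(w=3) 2-4(w=1) 3-4(w=3) 4-5(w=5)}
step 5: add edge 0-2 (w=8); MST = {0-2(w=8) 1-4(w=3) 2-4(w=1) 3-4(w=3) 4-5(w=5)}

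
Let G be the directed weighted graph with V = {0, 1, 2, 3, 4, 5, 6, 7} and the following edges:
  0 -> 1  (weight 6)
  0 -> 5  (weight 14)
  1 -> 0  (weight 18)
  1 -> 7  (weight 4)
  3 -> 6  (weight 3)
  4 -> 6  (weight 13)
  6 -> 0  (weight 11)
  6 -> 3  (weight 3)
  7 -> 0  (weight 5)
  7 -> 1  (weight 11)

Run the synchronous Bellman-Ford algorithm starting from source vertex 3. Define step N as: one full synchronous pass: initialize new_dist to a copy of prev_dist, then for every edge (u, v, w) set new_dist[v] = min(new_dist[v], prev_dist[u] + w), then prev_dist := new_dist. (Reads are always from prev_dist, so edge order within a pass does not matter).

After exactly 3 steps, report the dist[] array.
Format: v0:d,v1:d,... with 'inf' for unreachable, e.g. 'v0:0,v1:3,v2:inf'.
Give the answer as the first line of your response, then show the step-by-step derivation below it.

v0:14,v1:20,v2:inf,v3:0,v4:inf,v5:28,v6:3,v7:inf

step 1: dist = v0:inf,v1:inf,v2:inf,v3:0,v4:inf,v5:inf,v6:3,v7:inf
step 2: dist = v0:14,v1:inf,v2:inf,v3:0,v4:inf,v5:inf,v6:3,v7:inf
step 3: dist = v0:14,v1:20,v2:inf,v3:0,v4:inf,v5:28,v6:3,v7:inf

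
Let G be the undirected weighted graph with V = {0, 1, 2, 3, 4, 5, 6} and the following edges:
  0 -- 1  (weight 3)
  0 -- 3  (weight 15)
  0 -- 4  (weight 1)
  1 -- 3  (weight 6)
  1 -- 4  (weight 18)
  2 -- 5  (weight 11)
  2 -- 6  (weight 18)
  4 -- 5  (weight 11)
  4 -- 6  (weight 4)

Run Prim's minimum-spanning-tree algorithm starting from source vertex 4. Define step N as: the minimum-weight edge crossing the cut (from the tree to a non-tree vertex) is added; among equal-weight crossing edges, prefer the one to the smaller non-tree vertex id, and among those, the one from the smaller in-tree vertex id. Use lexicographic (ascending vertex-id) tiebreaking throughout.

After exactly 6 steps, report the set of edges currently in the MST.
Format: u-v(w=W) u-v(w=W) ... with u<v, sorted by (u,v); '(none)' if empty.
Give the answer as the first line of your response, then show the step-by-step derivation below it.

0-1(w=3) 0-4(w=1) 1-3(w=6) 2-5(w=11) 4-5(w=11) 4-6(w=4)

step 1: add edge 0-4 (w=1); MST = {0-4(w=1)}
step 2: add edge 0-1 (w=3); MST = {0-1(w=3) 0-4(w=1)}
step 3: add edge 4-6 (w=4); MST = {0-1(w=3) 0-4(w=1) 4-6(w=4)}
step 4: add edge 1-3 (w=6); MST = {0-1(w=3) 0-4(w=1) 1-3(w=6) 4-6(w=4)}
step 5: add edge 4-5 (w=11); MST = {0-1(w=3) 0-4(w=1) 1-3(w=6) 4-5(w=11) 4-6(w=4)}
step 6: add edge 2-5 (w=11); MST = {0-1(w=3) 0-4(w=1) 1-3(w=6) 2-5(w=11) 4-5(w=11) 4-6(w=4)}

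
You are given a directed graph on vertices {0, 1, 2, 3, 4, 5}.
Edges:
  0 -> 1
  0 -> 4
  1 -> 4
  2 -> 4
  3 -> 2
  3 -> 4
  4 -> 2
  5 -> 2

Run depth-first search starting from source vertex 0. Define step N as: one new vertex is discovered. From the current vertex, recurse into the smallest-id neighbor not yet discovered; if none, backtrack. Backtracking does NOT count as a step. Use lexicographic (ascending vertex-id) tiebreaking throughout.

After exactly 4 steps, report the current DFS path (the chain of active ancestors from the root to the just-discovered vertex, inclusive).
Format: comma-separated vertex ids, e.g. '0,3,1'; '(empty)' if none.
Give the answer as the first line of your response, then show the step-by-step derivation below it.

0,1,4,2

step 1: discover 0; path=0; order=0
step 2: discover 1; path=0>1; order=0,1
step 3: discover 4; path=0>1>4; order=0,1,4
step 4: discover 2; path=0>1>4>2; order=0,1,4,2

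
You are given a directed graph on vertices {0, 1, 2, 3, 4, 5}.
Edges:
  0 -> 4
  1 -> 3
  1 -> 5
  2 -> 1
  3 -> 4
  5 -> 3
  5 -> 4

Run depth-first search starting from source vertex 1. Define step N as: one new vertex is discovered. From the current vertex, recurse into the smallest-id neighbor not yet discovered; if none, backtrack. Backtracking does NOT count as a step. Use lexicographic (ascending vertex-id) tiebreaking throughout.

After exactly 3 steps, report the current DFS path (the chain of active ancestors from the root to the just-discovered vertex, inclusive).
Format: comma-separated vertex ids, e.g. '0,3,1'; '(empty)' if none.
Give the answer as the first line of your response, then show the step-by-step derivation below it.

1,3,4

step 1: discover 1; path=1; order=1
step 2: discover 3; path=1>3; order=1,3
step 3: discover 4; path=1>3>4; order=1,3,4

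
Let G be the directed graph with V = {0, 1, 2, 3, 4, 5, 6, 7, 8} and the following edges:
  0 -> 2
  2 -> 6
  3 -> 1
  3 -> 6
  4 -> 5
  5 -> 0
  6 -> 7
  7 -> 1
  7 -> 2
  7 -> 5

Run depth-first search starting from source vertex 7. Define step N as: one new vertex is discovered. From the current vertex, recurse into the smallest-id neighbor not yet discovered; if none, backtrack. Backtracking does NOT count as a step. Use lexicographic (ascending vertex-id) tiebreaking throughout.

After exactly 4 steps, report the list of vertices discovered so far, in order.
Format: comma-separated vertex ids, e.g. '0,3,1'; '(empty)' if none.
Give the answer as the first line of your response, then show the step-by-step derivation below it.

7,1,2,6

step 1: discover 7; path=7; order=7
step 2: discover 1; path=7>1; order=7,1
step 3: discover 2; path=7>2; order=7,1,2
step 4: discover 6; path=7>2>6; order=7,1,2,6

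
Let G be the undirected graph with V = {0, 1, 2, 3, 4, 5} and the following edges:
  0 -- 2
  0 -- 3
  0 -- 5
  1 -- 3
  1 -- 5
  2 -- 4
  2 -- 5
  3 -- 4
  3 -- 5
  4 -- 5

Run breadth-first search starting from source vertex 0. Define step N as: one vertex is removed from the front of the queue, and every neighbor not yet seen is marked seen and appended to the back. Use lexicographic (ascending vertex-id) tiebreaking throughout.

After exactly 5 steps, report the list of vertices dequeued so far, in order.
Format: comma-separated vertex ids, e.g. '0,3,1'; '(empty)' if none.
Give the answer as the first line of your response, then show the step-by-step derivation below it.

0,2,3,5,4

step 1: dequeue 0; queue=[2,3,5]; order=0
step 2: dequeue 2; queue=[3,5,4]; order=0,2
step 3: dequeue 3; queue=[5,4,1]; order=0,2,3
step 4: dequeue 5; queue=[4,1]; order=0,2,3,5
step 5: dequeue 4; queue=[1]; order=0,2,3,5,4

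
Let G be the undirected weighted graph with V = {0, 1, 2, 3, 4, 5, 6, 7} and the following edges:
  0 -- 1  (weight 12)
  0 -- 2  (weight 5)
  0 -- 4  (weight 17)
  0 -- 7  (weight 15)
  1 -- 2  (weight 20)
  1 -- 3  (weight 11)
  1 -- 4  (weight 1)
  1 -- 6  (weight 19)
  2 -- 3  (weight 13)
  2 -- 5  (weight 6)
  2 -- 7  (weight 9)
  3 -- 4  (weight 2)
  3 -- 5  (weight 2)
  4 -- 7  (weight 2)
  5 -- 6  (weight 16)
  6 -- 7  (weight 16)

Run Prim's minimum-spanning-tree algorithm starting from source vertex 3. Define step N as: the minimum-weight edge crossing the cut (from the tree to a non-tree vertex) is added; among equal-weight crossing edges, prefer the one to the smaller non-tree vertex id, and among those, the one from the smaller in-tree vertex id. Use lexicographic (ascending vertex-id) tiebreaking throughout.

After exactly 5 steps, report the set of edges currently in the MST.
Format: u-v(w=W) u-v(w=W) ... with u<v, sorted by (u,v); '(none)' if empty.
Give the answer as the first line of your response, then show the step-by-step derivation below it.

1-4(w=1) 2-5(w=6) 3-4(w=2) 3-5(w=2) 4-7(w=2)

step 1: add edge 3-4 (w=2); MST = {3-4(w=2)}
step 2: add edge 1-4 (w=1); MST = {1-4(w=1) 3-4(w=2)}
step 3: add edge 3-5 (w=2); MST = {1-4(w=1) 3-4(w=2) 3-5(w=2)}
step 4: add edge 4-7 (w=2); MST = {1-4(w=1) 3-4(w=2) 3-5(w=2) 4-7(w=2)}
step 5: add edge 2-5 (w=6); MST = {1-4(w=1) 2-5(w=6) 3-4(w=2) 3-5(w=2) 4-7(w=2)}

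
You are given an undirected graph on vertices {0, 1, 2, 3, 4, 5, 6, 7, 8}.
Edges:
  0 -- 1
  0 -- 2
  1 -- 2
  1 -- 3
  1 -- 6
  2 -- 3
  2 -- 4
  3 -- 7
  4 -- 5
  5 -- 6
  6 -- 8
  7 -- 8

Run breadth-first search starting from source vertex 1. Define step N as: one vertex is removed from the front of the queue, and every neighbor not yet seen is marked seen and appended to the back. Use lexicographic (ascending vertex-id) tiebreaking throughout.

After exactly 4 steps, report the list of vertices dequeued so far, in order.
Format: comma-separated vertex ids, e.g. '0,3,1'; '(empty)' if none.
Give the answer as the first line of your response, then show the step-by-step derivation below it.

1,0,2,3

step 1: dequeue 1; queue=[0,2,3,6]; order=1
step 2: dequeue 0; queue=[2,3,6]; order=1,0
step 3: dequeue 2; queue=[3,6,4]; order=1,0,2
step 4: dequeue 3; queue=[6,4,7]; order=1,0,2,3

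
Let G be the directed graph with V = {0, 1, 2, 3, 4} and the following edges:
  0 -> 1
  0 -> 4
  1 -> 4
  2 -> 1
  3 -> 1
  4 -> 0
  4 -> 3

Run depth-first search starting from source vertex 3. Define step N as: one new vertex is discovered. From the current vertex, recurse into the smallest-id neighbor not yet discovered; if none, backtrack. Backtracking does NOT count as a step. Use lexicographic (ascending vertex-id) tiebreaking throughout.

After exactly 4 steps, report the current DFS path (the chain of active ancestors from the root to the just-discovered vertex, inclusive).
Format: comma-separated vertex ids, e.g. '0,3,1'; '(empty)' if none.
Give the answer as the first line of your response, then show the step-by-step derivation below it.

3,1,4,0

step 1: discover 3; path=3; order=3
step 2: discover 1; path=3>1; order=3,1
step 3: discover 4; path=3>1>4; order=3,1,4
step 4: discover 0; path=3>1>4>0; order=3,1,4,0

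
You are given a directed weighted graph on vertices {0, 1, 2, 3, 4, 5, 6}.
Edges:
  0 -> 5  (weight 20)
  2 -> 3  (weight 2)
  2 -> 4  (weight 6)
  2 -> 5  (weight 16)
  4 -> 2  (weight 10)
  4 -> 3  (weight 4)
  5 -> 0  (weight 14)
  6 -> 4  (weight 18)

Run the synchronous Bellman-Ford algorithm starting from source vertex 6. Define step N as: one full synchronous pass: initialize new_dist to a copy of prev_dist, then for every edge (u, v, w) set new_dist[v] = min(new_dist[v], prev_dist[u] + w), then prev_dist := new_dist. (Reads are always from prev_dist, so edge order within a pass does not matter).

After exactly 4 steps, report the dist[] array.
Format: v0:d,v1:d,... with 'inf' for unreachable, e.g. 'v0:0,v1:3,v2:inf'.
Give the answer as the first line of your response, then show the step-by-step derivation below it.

v0:58,v1:inf,v2:28,v3:22,v4:18,v5:44,v6:0

step 1: dist = v0:inf,v1:inf,v2:inf,v3:inf,v4:18,v5:inf,v6:0
step 2: dist = v0:inf,v1:inf,v2:28,v3:22,v4:18,v5:inf,v6:0
step 3: dist = v0:inf,v1:inf,v2:28,v3:22,v4:18,v5:44,v6:0
step 4: dist = v0:58,v1:inf,v2:28,v3:22,v4:18,v5:44,v6:0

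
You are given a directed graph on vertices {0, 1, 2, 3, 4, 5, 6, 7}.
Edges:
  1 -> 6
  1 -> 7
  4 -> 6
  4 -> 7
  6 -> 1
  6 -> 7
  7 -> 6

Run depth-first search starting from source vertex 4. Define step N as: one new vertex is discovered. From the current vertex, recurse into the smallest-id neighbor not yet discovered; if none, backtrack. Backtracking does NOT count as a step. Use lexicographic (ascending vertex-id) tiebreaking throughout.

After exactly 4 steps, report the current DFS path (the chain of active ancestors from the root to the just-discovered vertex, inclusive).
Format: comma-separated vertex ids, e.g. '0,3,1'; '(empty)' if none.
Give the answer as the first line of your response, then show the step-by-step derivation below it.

4,6,1,7

step 1: discover 4; path=4; order=4
step 2: discover 6; path=4>6; order=4,6
step 3: discover 1; path=4>6>1; order=4,6,1
step 4: discover 7; path=4>6>1>7; order=4,6,1,7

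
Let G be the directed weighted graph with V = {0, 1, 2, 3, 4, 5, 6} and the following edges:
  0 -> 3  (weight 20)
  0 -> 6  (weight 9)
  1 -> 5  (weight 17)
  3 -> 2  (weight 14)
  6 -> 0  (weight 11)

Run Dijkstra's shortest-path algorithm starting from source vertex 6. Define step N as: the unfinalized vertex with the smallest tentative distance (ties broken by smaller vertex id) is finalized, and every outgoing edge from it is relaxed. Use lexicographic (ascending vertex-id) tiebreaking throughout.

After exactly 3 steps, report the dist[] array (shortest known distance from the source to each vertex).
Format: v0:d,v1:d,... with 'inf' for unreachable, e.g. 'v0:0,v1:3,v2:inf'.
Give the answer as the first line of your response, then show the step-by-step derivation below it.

v0:11,v1:inf,v2:45,v3:31,v4:inf,v5:inf,v6:0

step 1: dist = v0:11,v1:inf,v2:inf,v3:inf,v4:inf,v5:inf,v6:0
step 2: dist = v0:11,v1:inf,v2:inf,v3:31,v4:inf,v5:inf,v6:0
step 3: dist = v0:11,v1:inf,v2:45,v3:31,v4:inf,v5:inf,v6:0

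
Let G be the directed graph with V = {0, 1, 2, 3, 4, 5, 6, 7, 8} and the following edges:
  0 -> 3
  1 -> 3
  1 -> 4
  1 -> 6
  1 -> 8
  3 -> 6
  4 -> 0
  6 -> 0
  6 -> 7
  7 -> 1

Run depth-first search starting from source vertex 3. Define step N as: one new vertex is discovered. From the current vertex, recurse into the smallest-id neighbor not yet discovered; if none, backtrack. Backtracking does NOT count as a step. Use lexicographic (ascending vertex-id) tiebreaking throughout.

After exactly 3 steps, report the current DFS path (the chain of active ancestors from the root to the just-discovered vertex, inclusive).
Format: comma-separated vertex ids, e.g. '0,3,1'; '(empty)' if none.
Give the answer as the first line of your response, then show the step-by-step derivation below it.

3,6,0

step 1: discover 3; path=3; order=3
step 2: discover 6; path=3>6; order=3,6
step 3: discover 0; path=3>6>0; order=3,6,0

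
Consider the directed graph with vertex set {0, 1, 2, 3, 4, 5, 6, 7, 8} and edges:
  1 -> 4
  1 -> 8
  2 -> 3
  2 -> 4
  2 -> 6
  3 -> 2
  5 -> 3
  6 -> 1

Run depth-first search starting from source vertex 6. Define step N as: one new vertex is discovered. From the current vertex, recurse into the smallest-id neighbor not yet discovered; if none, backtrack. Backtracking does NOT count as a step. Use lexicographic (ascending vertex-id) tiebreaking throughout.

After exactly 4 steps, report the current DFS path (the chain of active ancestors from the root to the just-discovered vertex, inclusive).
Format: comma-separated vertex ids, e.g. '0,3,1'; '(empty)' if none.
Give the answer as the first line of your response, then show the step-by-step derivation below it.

6,1,8

step 1: discover 6; path=6; order=6
step 2: discover 1; path=6>1; order=6,1
step 3: discover 4; path=6>1>4; order=6,1,4
step 4: discover 8; path=6>1>8; order=6,1,4,8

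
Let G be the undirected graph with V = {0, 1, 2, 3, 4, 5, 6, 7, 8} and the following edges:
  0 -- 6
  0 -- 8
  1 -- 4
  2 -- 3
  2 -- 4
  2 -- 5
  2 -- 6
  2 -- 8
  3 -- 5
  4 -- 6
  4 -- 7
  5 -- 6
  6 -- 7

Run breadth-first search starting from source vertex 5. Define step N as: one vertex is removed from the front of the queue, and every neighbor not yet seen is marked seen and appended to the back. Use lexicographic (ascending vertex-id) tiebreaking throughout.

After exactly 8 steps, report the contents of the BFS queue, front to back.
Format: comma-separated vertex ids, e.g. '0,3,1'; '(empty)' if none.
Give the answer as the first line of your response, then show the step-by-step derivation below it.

1

step 1: dequeue 5; queue=[2,3,6]; order=5
step 2: dequeue 2; queue=[3,6,4,8]; order=5,2
step 3: dequeue 3; queue=[6,4,8]; order=5,2,3
step 4: dequeue 6; queue=[4,8,0,7]; order=5,2,3,6
step 5: dequeue 4; queue=[8,0,7,1]; order=5,2,3,6,4
step 6: dequeue 8; queue=[0,7,1]; order=5,2,3,6,4,8
step 7: dequeue 0; queue=[7,1]; order=5,2,3,6,4,8,0
step 8: dequeue 7; queue=[1]; order=5,2,3,6,4,8,0,7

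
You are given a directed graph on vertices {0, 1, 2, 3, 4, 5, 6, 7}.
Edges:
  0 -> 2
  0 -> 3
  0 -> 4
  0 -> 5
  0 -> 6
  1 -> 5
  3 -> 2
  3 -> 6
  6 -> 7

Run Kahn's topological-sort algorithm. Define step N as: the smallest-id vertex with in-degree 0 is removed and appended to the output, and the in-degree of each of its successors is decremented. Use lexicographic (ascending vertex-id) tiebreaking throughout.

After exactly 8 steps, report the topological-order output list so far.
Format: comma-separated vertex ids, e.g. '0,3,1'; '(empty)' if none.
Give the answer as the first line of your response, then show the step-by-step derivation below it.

0,1,3,2,4,5,6,7

step 1: output 0; order=[0]; indeg=(0,0,1,0,0,1,1,1)
step 2: output 1; order=[0,1]; indeg=(0,0,1,0,0,0,1,1)
step 3: output 3; order=[0,1,3]; indeg=(0,0,0,0,0,0,0,1)
step 4: output 2; order=[0,1,3,2]; indeg=(0,0,0,0,0,0,0,1)
step 5: output 4; order=[0,1,3,2,4]; indeg=(0,0,0,0,0,0,0,1)
step 6: output 5; order=[0,1,3,2,4,5]; indeg=(0,0,0,0,0,0,0,1)
step 7: output 6; order=[0,1,3,2,4,5,6]; indeg=(0,0,0,0,0,0,0,0)
step 8: output 7; order=[0,1,3,2,4,5,6,7]; indeg=(0,0,0,0,0,0,0,0)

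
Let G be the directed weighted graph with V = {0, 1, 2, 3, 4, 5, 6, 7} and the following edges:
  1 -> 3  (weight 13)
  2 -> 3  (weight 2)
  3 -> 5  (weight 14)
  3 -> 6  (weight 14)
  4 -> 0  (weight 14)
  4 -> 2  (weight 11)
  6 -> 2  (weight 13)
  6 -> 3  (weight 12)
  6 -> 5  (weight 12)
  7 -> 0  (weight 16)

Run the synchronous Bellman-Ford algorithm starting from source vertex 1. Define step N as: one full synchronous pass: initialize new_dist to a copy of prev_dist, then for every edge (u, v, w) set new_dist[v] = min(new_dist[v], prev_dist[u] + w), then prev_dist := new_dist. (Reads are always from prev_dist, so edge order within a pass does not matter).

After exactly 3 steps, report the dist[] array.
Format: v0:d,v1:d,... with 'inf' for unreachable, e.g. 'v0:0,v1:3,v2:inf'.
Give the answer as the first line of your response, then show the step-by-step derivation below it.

v0:inf,v1:0,v2:40,v3:13,v4:inf,v5:27,v6:27,v7:inf

step 1: dist = v0:inf,v1:0,v2:inf,v3:13,v4:inf,v5:inf,v6:inf,v7:inf
step 2: dist = v0:inf,v1:0,v2:inf,v3:13,v4:inf,v5:27,v6:27,v7:inf
step 3: dist = v0:inf,v1:0,v2:40,v3:13,v4:inf,v5:27,v6:27,v7:inf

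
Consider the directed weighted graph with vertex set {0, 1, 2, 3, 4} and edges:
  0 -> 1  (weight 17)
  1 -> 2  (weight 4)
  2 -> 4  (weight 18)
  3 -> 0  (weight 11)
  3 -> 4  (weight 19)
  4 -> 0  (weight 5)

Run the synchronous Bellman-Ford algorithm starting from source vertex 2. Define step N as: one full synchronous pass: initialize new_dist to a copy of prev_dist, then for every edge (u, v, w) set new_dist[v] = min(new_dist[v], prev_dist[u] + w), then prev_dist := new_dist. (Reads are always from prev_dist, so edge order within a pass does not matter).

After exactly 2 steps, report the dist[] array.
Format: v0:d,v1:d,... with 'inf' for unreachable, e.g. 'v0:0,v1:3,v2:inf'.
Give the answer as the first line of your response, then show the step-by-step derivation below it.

v0:23,v1:inf,v2:0,v3:inf,v4:18

step 1: dist = v0:inf,v1:inf,v2:0,v3:inf,v4:18
step 2: dist = v0:23,v1:inf,v2:0,v3:inf,v4:18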